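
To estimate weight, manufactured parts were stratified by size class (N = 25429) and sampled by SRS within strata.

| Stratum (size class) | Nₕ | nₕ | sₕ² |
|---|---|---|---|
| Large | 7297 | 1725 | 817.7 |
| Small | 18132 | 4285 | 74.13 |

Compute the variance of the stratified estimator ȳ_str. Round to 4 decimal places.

0.0365

Var(ȳ_str) = Σₕ Wₕ²(1 − fₕ)sₕ²/nₕ with Wₕ = Nₕ/N, N = 25429.
Large: Wₕ = 0.28695584; term = 0.28695584²·(1 − 0.23639852)·817.7/1725 = 0.029805869.
Small: Wₕ = 0.71304416; term = 0.71304416²·(1 − 0.23632252)·74.13/4285 = 0.0067171649.
Sum = 0.036523034.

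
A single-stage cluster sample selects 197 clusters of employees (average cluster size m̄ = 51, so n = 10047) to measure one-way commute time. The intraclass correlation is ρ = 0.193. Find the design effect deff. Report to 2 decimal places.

deff = 1 + (51 − 1)·0.193 = 1 + 9.65 = 10.65.

10.65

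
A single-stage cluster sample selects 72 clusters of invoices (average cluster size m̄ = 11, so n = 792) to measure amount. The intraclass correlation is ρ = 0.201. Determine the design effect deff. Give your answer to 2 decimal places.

3.01

deff = 1 + (11 − 1)·0.201 = 1 + 2.01 = 3.01.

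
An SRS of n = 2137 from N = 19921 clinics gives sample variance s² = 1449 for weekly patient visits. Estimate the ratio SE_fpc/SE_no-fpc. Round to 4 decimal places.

0.9448

f = n/N = 2137/19921 = 0.10727373.
SE_no-fpc = √(s²/n) = 0.82343995; SE_fpc = √((1−f)s²/n) = 0.77802059.
Ratio = √(1−f) = 0.94484193.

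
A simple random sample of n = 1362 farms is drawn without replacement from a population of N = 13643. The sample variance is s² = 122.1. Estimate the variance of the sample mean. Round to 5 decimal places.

0.08070

Under SRS without replacement, Var(ȳ) = (1 − f)·s²/n with f = n/N = 1362/13643 = 0.09983142.
Var(ȳ) = (1 − 0.09983142)·122.1/1362 = 0.90016858·0.089647577 = 0.080697933.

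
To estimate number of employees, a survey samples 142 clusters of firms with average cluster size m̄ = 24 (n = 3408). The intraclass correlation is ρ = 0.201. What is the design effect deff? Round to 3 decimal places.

5.623

deff = 1 + (24 − 1)·0.201 = 1 + 4.623 = 5.623.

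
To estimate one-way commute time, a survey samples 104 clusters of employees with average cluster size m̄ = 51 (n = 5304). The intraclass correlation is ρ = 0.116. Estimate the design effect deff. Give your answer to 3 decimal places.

6.800

deff = 1 + (51 − 1)·0.116 = 1 + 5.8 = 6.8.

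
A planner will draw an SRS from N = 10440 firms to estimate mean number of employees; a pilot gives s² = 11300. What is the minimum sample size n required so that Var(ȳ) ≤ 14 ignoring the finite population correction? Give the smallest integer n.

Without fpc, n₀ = s²/D = 11300/14 = 807.1429.
Rounding up, n = 808.

808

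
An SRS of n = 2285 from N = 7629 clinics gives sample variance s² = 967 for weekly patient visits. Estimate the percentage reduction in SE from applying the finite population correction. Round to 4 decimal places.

f = n/N = 2285/7629 = 0.29951501.
SE_no-fpc = √(s²/n) = 0.6505342; SE_fpc = √((1−f)s²/n) = 0.54446448.
Ratio = √(1−f) = 0.83694981. Reduction = 100·(1 − 0.83694981) = 16.3050%.

16.3050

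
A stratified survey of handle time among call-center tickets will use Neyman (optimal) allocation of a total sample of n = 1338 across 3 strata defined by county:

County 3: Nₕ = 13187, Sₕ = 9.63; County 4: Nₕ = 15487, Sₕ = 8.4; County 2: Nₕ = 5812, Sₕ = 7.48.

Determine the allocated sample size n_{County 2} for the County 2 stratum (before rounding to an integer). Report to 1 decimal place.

Neyman allocation: nₕ = n·NₕSₕ / Σⱼ NⱼSⱼ.
Σ NⱼSⱼ = 13187·9.63 + 15487·8.4 + 5812·7.48 = 300555.37.
n_{County 2} = 1338·5812·7.48 / 300555.37 = 193.5.

193.5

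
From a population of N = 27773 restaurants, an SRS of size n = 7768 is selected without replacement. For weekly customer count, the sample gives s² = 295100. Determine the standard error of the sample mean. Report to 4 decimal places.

5.2310

Under SRS without replacement, Var(ȳ) = (1 − f)·s²/n with f = n/N = 7768/27773 = 0.27969611.
Var(ȳ) = (1 − 0.27969611)·295100/7768 = 0.72030389·37.989186 = 27.363759.
SE(ȳ) = √(27.363759) = 5.2310.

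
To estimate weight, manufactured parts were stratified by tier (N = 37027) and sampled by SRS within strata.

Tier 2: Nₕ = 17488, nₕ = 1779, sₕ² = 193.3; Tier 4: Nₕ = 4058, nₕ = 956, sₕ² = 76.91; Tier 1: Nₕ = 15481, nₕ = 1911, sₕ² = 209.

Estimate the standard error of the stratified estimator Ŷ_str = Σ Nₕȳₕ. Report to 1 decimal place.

7337.5

Var(Ŷ_str) = Σₕ Nₕ²(1 − fₕ)sₕ²/nₕ.
Tier 2: 17488²·(1 − 1779/17488)·193.3/1779 = 2.9850018 × 10^7.
Tier 4: 4058²·(1 − 956/4058)·76.91/956 = 1.0126952 × 10^6.
Tier 1: 15481²·(1 − 1911/15481)·209/1911 = 2.2975473 × 10^7.
Sum = 5.3838186 × 10^7.
SE = √(5.3838186 × 10^7) = 7337.5.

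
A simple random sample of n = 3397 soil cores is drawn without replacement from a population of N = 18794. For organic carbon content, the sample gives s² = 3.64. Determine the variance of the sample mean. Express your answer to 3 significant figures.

8.78 × 10^-4

Under SRS without replacement, Var(ȳ) = (1 − f)·s²/n with f = n/N = 3397/18794 = 0.18074918.
Var(ȳ) = (1 − 0.18074918)·3.64/3397 = 0.81925082·0.0010715337 = 8.7785487 × 10^-4.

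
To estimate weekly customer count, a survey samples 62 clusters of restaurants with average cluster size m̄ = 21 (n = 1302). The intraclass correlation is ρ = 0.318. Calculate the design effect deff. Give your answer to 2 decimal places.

7.36

deff = 1 + (21 − 1)·0.318 = 1 + 6.36 = 7.36.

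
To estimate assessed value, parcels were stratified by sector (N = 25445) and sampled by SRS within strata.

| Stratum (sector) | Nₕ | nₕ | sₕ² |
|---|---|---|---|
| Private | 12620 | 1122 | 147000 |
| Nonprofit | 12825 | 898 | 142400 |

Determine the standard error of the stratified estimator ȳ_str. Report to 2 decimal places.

8.17

Var(ȳ_str) = Σₕ Wₕ²(1 − fₕ)sₕ²/nₕ with Wₕ = Nₕ/N, N = 25445.
Private: Wₕ = 0.49597170; term = 0.49597170²·(1 − 0.08890650)·147000/1122 = 29.363054.
Nonprofit: Wₕ = 0.50402830; term = 0.50402830²·(1 − 0.07001949)·142400/898 = 37.464275.
Sum = 66.827329.
SE = √(66.827329) = 8.17.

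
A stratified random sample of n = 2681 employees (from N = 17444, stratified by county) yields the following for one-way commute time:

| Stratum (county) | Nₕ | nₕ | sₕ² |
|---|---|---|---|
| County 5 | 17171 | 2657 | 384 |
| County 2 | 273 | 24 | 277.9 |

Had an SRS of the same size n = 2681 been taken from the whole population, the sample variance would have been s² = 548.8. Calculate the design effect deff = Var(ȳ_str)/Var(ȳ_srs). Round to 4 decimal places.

0.6982

Var(ȳ_str) = Σ Wₕ²(1−fₕ)sₕ²/nₕ with Wₕ = Nₕ/17444:
  County 5: (17171/17444)²·(1−2657/17171)·384/2657 = 0.11836689
  County 2: (273/17444)²·(1−24/273)·277.9/24 = 0.0025867064
  → Var(ȳ_str) = 0.1209536.
Var(ȳ_srs) = (1 − 2681/17444)·548.8/2681 = 0.17323906.
deff = 0.1209536 / 0.17323906 = 0.6982.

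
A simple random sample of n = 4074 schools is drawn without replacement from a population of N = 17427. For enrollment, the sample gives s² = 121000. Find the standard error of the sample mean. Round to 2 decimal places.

4.77

Under SRS without replacement, Var(ȳ) = (1 − f)·s²/n with f = n/N = 4074/17427 = 0.23377518.
Var(ȳ) = (1 − 0.23377518)·121000/4074 = 0.76622482·29.70054 = 22.757291.
SE(ȳ) = √(22.757291) = 4.77.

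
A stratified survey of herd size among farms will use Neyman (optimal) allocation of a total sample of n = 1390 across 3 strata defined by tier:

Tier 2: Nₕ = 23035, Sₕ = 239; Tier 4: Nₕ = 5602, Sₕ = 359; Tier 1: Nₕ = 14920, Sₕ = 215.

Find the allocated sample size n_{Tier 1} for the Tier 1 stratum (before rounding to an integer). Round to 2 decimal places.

415.77

Neyman allocation: nₕ = n·NₕSₕ / Σⱼ NⱼSⱼ.
Σ NⱼSⱼ = 23035·239 + 5602·359 + 14920·215 = 1.0724283 × 10^7.
n_{Tier 1} = 1390·14920·215 / (1.0724283 × 10^7) = 415.77.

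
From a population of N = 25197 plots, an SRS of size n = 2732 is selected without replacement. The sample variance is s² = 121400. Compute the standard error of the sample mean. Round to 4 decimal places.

Under SRS without replacement, Var(ȳ) = (1 − f)·s²/n with f = n/N = 2732/25197 = 0.10842561.
Var(ȳ) = (1 − 0.10842561)·121400/2732 = 0.89157439·44.43631 = 39.618277.
SE(ȳ) = √(39.618277) = 6.2943.

6.2943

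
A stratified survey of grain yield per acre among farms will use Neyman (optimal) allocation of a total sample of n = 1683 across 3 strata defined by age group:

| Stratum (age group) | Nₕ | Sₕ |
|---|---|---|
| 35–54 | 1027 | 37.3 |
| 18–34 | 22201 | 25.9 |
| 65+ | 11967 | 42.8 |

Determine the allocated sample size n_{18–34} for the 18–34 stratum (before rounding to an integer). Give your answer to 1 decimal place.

Neyman allocation: nₕ = n·NₕSₕ / Σⱼ NⱼSⱼ.
Σ NⱼSⱼ = 1027·37.3 + 22201·25.9 + 11967·42.8 = 1.1255006 × 10^6.
n_{18–34} = 1683·22201·25.9 / (1.1255006 × 10^6) = 859.8.

859.8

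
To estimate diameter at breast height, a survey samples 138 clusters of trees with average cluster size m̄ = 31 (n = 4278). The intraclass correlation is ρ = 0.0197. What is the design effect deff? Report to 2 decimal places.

deff = 1 + (31 − 1)·0.0197 = 1 + 0.591 = 1.591.

1.59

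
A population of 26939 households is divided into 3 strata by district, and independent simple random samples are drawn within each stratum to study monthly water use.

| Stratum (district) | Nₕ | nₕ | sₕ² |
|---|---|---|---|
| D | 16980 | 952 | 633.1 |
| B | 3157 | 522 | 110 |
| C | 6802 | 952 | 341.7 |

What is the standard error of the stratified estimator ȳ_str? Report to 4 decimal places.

0.5210

Var(ȳ_str) = Σₕ Wₕ²(1 − fₕ)sₕ²/nₕ with Wₕ = Nₕ/N, N = 26939.
D: Wₕ = 0.63031293; term = 0.63031293²·(1 − 0.05606596)·633.1/952 = 0.24939598.
B: Wₕ = 0.11719069; term = 0.11719069²·(1 − 0.16534685)·110/522 = 0.0024155412.
C: Wₕ = 0.25249638; term = 0.25249638²·(1 − 0.13995884)·341.7/952 = 0.019680566.
Sum = 0.27149209.
SE = √(0.27149209) = 0.5210.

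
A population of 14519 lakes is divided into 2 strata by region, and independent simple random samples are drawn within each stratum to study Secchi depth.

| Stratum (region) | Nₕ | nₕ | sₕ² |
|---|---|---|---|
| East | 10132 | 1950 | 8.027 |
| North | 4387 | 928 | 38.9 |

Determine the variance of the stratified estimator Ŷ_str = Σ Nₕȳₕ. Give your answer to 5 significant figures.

977340

Var(Ŷ_str) = Σₕ Nₕ²(1 − fₕ)sₕ²/nₕ.
East: 10132²·(1 − 1950/10132)·8.027/1950 = 341250.51.
North: 4387²·(1 − 928/4387)·38.9/928 = 636091.84.
Sum = 977342.35.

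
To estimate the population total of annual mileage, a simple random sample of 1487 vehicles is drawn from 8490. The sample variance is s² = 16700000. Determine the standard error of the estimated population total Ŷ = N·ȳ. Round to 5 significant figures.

Var(Ŷ) = N²·Var(ȳ) = N²·(1 − n/N)·s²/n.
f = 1487/8490 = 0.17514723; Var(ȳ) = 0.82485277·16700000/1487 = 9263.6457.
Var(Ŷ) = 8490² · 9263.6457 = 6.6772451 × 10^11.
SE(Ŷ) = √(6.6772451 × 10^11) = 817140.

817140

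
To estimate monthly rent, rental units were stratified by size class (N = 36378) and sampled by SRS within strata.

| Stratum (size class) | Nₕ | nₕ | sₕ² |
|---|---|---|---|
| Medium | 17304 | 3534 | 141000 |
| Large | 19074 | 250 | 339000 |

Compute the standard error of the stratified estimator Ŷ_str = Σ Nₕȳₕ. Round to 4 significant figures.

Var(Ŷ_str) = Σₕ Nₕ²(1 − fₕ)sₕ²/nₕ.
Medium: 17304²·(1 − 3534/17304)·141000/3534 = 9.5067706 × 10^9.
Large: 19074²·(1 − 250/19074)·339000/250 = 4.8687041 × 10^11.
Sum = 4.9637718 × 10^11.
SE = √(4.9637718 × 10^11) = 704500.

704500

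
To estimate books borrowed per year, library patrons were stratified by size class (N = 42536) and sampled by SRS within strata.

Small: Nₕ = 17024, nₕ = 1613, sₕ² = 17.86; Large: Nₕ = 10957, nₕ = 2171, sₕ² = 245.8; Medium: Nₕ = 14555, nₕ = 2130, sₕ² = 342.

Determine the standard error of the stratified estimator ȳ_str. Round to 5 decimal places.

Var(ȳ_str) = Σₕ Wₕ²(1 − fₕ)sₕ²/nₕ with Wₕ = Nₕ/N, N = 42536.
Small: Wₕ = 0.40022569; term = 0.40022569²·(1 − 0.09474859)·17.86/1613 = 0.0016055588.
Large: Wₕ = 0.25759357; term = 0.25759357²·(1 − 0.19813818)·245.8/2171 = 0.0060240924.
Medium: Wₕ = 0.34218074; term = 0.34218074²·(1 − 0.14634146)·342/2130 = 0.016048772.
Sum = 0.023678423.
SE = √(0.023678423) = 0.15388.

0.15388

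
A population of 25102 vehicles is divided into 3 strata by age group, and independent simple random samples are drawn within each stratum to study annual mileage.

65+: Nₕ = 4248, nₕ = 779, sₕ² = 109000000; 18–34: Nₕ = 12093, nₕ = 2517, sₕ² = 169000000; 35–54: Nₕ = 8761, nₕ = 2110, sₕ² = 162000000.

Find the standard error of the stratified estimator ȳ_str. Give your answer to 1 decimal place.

150.7

Var(ȳ_str) = Σₕ Wₕ²(1 − fₕ)sₕ²/nₕ with Wₕ = Nₕ/N, N = 25102.
65+: Wₕ = 0.16922954; term = 0.16922954²·(1 − 0.18338041)·109000000/779 = 3272.3609.
18–34: Wₕ = 0.48175444; term = 0.48175444²·(1 − 0.20813694)·169000000/2517 = 12339.712.
35–54: Wₕ = 0.34901601; term = 0.34901601²·(1 − 0.24084009)·162000000/2110 = 7099.9704.
Sum = 22712.043.
SE = √(22712.043) = 150.7.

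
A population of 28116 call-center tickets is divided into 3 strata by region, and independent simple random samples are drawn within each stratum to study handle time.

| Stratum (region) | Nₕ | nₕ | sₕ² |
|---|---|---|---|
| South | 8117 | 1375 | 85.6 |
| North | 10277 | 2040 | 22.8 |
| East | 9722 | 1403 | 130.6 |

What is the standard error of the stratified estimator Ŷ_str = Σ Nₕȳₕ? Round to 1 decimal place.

3447.0

Var(Ŷ_str) = Σₕ Nₕ²(1 − fₕ)sₕ²/nₕ.
South: 8117²·(1 − 1375/8117)·85.6/1375 = 3.4068684 × 10^6.
North: 10277²·(1 − 2040/10277)·22.8/2040 = 946106.67.
East: 9722²·(1 − 1403/9722)·130.6/1403 = 7.5285657 × 10^6.
Sum = 1.1881541 × 10^7.
SE = √(1.1881541 × 10^7) = 3447.0.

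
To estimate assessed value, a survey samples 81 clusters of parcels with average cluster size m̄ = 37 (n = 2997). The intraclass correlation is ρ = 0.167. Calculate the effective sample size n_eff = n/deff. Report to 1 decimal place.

deff = 1 + (37 − 1)·0.167 = 1 + 6.012 = 7.012.
n_eff = 2997 / 7.012 = 427.4.

427.4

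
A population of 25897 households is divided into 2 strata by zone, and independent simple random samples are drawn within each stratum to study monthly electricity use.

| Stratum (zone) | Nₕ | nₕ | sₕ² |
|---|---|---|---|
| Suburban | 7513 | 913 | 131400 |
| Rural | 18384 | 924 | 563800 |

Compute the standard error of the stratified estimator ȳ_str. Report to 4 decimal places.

Var(ȳ_str) = Σₕ Wₕ²(1 − fₕ)sₕ²/nₕ with Wₕ = Nₕ/N, N = 25897.
Suburban: Wₕ = 0.29011082; term = 0.29011082²·(1 − 0.12152269)·131400/913 = 10.641014.
Rural: Wₕ = 0.70988918; term = 0.70988918²·(1 − 0.05026110)·563800/924 = 292.03738.
Sum = 302.67839.
SE = √(302.67839) = 17.3977.

17.3977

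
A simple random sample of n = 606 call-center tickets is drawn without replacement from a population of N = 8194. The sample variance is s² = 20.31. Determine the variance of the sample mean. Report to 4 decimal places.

Under SRS without replacement, Var(ȳ) = (1 − f)·s²/n with f = n/N = 606/8194 = 0.07395655.
Var(ȳ) = (1 − 0.07395655)·20.31/606 = 0.92604345·0.033514851 = 0.031036209.

0.0310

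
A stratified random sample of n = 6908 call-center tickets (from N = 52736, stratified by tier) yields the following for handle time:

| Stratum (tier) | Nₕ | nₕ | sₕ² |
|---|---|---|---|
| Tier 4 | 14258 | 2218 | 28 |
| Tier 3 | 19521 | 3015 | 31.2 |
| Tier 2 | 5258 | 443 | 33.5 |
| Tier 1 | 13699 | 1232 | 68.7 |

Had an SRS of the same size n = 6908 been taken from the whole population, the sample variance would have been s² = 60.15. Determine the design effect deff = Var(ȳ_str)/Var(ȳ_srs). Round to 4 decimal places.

Var(ȳ_str) = Σ Wₕ²(1−fₕ)sₕ²/nₕ with Wₕ = Nₕ/52736:
  Tier 4: (14258/52736)²·(1−2218/14258)·28/2218 = 7.7923278 × 10^-4
  Tier 3: (19521/52736)²·(1−3015/19521)·31.2/3015 = 0.0011989382
  Tier 2: (5258/52736)²·(1−443/5258)·33.5/443 = 6.8840431 × 10^-4
  Tier 1: (13699/52736)²·(1−1232/13699)·68.7/1232 = 0.0034243842
  → Var(ȳ_str) = 0.0060909595.
Var(ȳ_srs) = (1 − 6908/52736)·60.15/6908 = 0.0075667088.
deff = 0.0060909595 / 0.0075667088 = 0.8050.

0.8050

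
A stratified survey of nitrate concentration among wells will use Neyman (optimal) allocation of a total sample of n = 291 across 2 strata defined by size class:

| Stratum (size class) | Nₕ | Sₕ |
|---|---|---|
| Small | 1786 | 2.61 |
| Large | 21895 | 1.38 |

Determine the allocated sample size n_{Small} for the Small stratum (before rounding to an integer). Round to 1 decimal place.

38.9

Neyman allocation: nₕ = n·NₕSₕ / Σⱼ NⱼSⱼ.
Σ NⱼSⱼ = 1786·2.61 + 21895·1.38 = 34876.56.
n_{Small} = 291·1786·2.61 / 34876.56 = 38.9.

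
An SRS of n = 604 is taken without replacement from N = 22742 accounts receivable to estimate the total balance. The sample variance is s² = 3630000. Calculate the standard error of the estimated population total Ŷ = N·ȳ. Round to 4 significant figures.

1.739 × 10^6

Var(Ŷ) = N²·Var(ȳ) = N²·(1 − n/N)·s²/n.
f = 604/22742 = 0.02655879; Var(ȳ) = 0.97344121·3630000/604 = 5850.3172.
Var(Ŷ) = 22742² · 5850.3172 = 3.0257757 × 10^12.
SE(Ŷ) = √(3.0257757 × 10^12) = 1.739 × 10^6.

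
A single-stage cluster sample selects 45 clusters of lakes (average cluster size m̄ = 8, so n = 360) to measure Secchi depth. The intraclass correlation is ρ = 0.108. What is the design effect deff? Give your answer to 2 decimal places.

deff = 1 + (8 − 1)·0.108 = 1 + 0.756 = 1.756.

1.76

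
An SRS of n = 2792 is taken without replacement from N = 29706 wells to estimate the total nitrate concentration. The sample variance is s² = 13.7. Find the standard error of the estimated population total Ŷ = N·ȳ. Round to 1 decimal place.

1980.7

Var(Ŷ) = N²·Var(ȳ) = N²·(1 − n/N)·s²/n.
f = 2792/29706 = 0.09398775; Var(ȳ) = 0.90601225·13.7/2792 = 0.0044456905.
Var(Ŷ) = 29706² · 0.0044456905 = 3.9230837 × 10^6.
SE(Ŷ) = √(3.9230837 × 10^6) = 1980.7.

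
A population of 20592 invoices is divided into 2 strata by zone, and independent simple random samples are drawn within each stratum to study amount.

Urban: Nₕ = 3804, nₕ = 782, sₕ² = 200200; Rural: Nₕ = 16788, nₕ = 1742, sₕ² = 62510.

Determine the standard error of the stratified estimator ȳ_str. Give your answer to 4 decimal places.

5.3213

Var(ȳ_str) = Σₕ Wₕ²(1 − fₕ)sₕ²/nₕ with Wₕ = Nₕ/N, N = 20592.
Urban: Wₕ = 0.18473193; term = 0.18473193²·(1 − 0.20557308)·200200/782 = 6.9405714.
Rural: Wₕ = 0.81526807; term = 0.81526807²·(1 − 0.10376459)·62510/1742 = 21.375895.
Sum = 28.316466.
SE = √(28.316466) = 5.3213.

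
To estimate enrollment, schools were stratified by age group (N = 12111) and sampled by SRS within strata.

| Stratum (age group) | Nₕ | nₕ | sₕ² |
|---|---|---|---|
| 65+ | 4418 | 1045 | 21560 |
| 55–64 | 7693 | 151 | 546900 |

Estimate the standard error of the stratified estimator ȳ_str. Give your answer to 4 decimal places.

Var(ȳ_str) = Σₕ Wₕ²(1 − fₕ)sₕ²/nₕ with Wₕ = Nₕ/N, N = 12111.
65+: Wₕ = 0.36479234; term = 0.36479234²·(1 − 0.23653237)·21560/1045 = 2.0961121.
55–64: Wₕ = 0.63520766; term = 0.63520766²·(1 − 0.01962823)·546900/151 = 1432.6933.
Sum = 1434.7894.
SE = √(1434.7894) = 37.8786.

37.8786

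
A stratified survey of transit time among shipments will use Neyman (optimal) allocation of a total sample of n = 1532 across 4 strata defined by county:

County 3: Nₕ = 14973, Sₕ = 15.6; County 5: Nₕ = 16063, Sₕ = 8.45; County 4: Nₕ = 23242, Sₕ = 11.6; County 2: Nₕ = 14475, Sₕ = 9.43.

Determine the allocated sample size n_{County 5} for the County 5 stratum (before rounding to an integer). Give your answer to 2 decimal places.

Neyman allocation: nₕ = n·NₕSₕ / Σⱼ NⱼSⱼ.
Σ NⱼSⱼ = 14973·15.6 + 16063·8.45 + 23242·11.6 + 14475·9.43 = 775417.6.
n_{County 5} = 1532·16063·8.45 / 775417.6 = 268.17.

268.17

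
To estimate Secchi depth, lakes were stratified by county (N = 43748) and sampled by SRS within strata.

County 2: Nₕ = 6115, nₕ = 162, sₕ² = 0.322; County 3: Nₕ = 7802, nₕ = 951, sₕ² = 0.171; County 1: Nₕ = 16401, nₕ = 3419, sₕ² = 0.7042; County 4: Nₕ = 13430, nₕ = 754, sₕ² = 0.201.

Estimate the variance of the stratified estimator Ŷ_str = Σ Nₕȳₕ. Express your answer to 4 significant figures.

Var(Ŷ_str) = Σₕ Nₕ²(1 − fₕ)sₕ²/nₕ.
County 2: 6115²·(1 − 162/6115)·0.322/162 = 72355.775.
County 3: 7802²·(1 − 951/7802)·0.171/951 = 9611.1534.
County 1: 16401²·(1 − 3419/16401)·0.7042/3419 = 43853.964.
County 4: 13430²·(1 − 754/13430)·0.201/754 = 45381.929.
Sum = 171202.82.

171200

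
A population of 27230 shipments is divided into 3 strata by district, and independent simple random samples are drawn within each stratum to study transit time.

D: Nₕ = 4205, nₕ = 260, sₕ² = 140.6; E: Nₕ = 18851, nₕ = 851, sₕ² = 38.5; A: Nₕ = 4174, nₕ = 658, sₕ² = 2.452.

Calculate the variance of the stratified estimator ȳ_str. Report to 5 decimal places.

0.03288

Var(ȳ_str) = Σₕ Wₕ²(1 − fₕ)sₕ²/nₕ with Wₕ = Nₕ/N, N = 27230.
D: Wₕ = 0.15442527; term = 0.15442527²·(1 − 0.06183115)·140.6/260 = 0.012098449.
E: Wₕ = 0.69228792; term = 0.69228792²·(1 − 0.04514349)·38.5/851 = 0.020703453.
A: Wₕ = 0.15328682; term = 0.15328682²·(1 − 0.15764255)·2.452/658 = 7.3756551 × 10^-5.
Sum = 0.032875659.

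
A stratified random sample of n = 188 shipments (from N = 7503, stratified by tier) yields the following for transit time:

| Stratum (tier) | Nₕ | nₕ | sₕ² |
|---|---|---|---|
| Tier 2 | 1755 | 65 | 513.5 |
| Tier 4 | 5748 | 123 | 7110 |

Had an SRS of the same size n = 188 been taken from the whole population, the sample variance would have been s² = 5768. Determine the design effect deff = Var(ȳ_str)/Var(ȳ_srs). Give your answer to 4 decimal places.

1.1238

Var(ȳ_str) = Σ Wₕ²(1−fₕ)sₕ²/nₕ with Wₕ = Nₕ/7503:
  Tier 2: (1755/7503)²·(1−65/1755)·513.5/65 = 0.41621816
  Tier 4: (5748/7503)²·(1−123/5748)·7110/123 = 33.199679
  → Var(ȳ_str) = 33.615897.
Var(ȳ_srs) = (1 − 188/7503)·5768/188 = 29.912092.
deff = 33.615897 / 29.912092 = 1.1238.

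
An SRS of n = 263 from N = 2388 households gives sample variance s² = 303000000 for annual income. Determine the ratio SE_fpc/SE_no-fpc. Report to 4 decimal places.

f = n/N = 263/2388 = 0.11013400.
SE_no-fpc = √(s²/n) = 1073.3551; SE_fpc = √((1−f)s²/n) = 1012.525.
Ratio = √(1−f) = 0.94332709.

0.9433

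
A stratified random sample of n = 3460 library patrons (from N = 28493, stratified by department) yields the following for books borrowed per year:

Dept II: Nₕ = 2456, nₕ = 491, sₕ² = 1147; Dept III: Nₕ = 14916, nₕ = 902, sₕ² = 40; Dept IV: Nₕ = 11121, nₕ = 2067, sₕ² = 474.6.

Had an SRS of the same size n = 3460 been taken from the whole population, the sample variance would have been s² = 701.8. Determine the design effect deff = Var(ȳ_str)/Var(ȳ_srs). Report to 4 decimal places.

0.3018

Var(ȳ_str) = Σ Wₕ²(1−fₕ)sₕ²/nₕ with Wₕ = Nₕ/28493:
  Dept II: (2456/28493)²·(1−491/2456)·1147/491 = 0.013886618
  Dept III: (14916/28493)²·(1−902/14916)·40/902 = 0.011418041
  Dept IV: (11121/28493)²·(1−2067/11121)·474.6/2067 = 0.028477065
  → Var(ȳ_str) = 0.053781724.
Var(ȳ_srs) = (1 − 3460/28493)·701.8/3460 = 0.17820176.
deff = 0.053781724 / 0.17820176 = 0.3018.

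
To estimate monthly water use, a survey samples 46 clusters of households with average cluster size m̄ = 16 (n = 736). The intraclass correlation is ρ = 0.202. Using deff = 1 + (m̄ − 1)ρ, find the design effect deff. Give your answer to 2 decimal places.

4.03

deff = 1 + (16 − 1)·0.202 = 1 + 3.03 = 4.03.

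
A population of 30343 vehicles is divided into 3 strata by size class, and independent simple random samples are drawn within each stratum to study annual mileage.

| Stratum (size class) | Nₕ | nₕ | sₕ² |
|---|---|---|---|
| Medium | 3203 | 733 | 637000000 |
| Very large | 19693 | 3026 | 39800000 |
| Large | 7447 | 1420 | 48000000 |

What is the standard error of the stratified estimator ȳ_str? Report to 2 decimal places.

Var(ȳ_str) = Σₕ Wₕ²(1 − fₕ)sₕ²/nₕ with Wₕ = Nₕ/N, N = 30343.
Medium: Wₕ = 0.10555977; term = 0.10555977²·(1 − 0.22884796)·637000000/733 = 7467.4499.
Very large: Wₕ = 0.64901295; term = 0.64901295²·(1 − 0.15365866)·39800000/3026 = 4688.851.
Large: Wₕ = 0.24542728; term = 0.24542728²·(1 − 0.19068081)·48000000/1420 = 1647.8528.
Sum = 13804.154.
SE = √(13804.154) = 117.49.

117.49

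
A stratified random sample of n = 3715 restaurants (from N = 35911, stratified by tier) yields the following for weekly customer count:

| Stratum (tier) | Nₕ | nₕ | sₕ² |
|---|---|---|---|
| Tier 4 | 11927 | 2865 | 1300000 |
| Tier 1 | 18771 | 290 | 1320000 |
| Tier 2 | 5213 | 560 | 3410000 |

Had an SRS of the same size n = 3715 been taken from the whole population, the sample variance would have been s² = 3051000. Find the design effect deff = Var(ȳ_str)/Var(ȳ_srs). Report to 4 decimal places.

Var(ȳ_str) = Σ Wₕ²(1−fₕ)sₕ²/nₕ with Wₕ = Nₕ/35911:
  Tier 4: (11927/35911)²·(1−2865/11927)·1300000/2865 = 38.029359
  Tier 1: (18771/35911)²·(1−290/18771)·1320000/290 = 1224.4296
  Tier 2: (5213/35911)²·(1−560/5213)·3410000/560 = 114.53339
  → Var(ȳ_str) = 1376.9923.
Var(ȳ_srs) = (1 − 3715/35911)·3051000/3715 = 736.3051.
deff = 1376.9923 / 736.3051 = 1.8701.

1.8701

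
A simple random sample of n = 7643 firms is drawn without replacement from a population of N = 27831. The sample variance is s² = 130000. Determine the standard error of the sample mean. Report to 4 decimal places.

Under SRS without replacement, Var(ȳ) = (1 − f)·s²/n with f = n/N = 7643/27831 = 0.27462182.
Var(ȳ) = (1 − 0.27462182)·130000/7643 = 0.72537818·17.009028 = 12.337978.
SE(ȳ) = √(12.337978) = 3.5125.

3.5125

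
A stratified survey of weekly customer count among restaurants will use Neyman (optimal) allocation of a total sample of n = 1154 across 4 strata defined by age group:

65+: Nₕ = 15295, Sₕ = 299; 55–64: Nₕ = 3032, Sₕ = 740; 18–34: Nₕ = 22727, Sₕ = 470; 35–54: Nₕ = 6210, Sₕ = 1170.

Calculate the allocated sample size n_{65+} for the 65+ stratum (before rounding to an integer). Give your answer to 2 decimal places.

213.11

Neyman allocation: nₕ = n·NₕSₕ / Σⱼ NⱼSⱼ.
Σ NⱼSⱼ = 15295·299 + 3032·740 + 22727·470 + 6210·1170 = 2.4764275 × 10^7.
n_{65+} = 1154·15295·299 / (2.4764275 × 10^7) = 213.11.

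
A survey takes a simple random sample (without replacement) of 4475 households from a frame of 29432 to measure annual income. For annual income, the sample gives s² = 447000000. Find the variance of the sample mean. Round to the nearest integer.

Under SRS without replacement, Var(ȳ) = (1 − f)·s²/n with f = n/N = 4475/29432 = 0.15204539.
Var(ȳ) = (1 − 0.15204539)·447000000/4475 = 0.84795461·99888.268 = 84700.717.

84701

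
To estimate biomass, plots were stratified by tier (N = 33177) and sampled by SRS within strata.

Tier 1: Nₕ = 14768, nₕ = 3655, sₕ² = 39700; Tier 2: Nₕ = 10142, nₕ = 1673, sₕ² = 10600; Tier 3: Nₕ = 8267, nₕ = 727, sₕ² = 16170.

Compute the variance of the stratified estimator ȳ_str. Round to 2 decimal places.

Var(ȳ_str) = Σₕ Wₕ²(1 − fₕ)sₕ²/nₕ with Wₕ = Nₕ/N, N = 33177.
Tier 1: Wₕ = 0.44512765; term = 0.44512765²·(1 − 0.24749458)·39700/3655 = 1.6195035.
Tier 2: Wₕ = 0.30569370; term = 0.30569370²·(1 − 0.16495760)·10600/1673 = 0.49441477.
Tier 3: Wₕ = 0.24917865; term = 0.24917865²·(1 − 0.08794000)·16170/727 = 1.2595652.
Sum = 3.3734835.

3.37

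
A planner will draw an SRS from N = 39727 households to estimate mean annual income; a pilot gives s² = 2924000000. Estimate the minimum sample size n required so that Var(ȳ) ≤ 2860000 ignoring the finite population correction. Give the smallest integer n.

1023

Without fpc, n₀ = s²/D = 2924000000/2860000 = 1022.3776.
Rounding up, n = 1023.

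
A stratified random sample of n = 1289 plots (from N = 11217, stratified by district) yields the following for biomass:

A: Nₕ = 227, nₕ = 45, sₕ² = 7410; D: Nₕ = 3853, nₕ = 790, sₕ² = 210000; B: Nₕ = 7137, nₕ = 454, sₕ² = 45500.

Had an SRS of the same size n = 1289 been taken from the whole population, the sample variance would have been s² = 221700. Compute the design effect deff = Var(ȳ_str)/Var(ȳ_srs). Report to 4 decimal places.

0.4137

Var(ȳ_str) = Σ Wₕ²(1−fₕ)sₕ²/nₕ with Wₕ = Nₕ/11217:
  A: (227/11217)²·(1−45/227)·7410/45 = 0.054069145
  D: (3853/11217)²·(1−790/3853)·210000/790 = 24.933587
  B: (7137/11217)²·(1−454/7137)·45500/454 = 37.991747
  → Var(ȳ_str) = 62.979403.
Var(ȳ_srs) = (1 − 1289/11217)·221700/1289 = 152.22915.
deff = 62.979403 / 152.22915 = 0.4137.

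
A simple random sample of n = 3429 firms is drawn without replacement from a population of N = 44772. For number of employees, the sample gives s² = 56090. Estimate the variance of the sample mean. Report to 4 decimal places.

15.1047

Under SRS without replacement, Var(ȳ) = (1 − f)·s²/n with f = n/N = 3429/44772 = 0.07658805.
Var(ȳ) = (1 − 0.07658805)·56090/3429 = 0.92341195·16.357539 = 15.104747.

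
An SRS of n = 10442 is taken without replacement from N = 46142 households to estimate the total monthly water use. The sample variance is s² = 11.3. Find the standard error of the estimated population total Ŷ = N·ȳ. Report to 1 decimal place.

Var(Ŷ) = N²·Var(ȳ) = N²·(1 − n/N)·s²/n.
f = 10442/46142 = 0.22630142; Var(ȳ) = 0.77369858·11.3/10442 = 8.3727198 × 10^-4.
Var(Ŷ) = 46142² · (8.3727198 × 10^-4) = 1.7826225 × 10^6.
SE(Ŷ) = √(1.7826225 × 10^6) = 1335.1.

1335.1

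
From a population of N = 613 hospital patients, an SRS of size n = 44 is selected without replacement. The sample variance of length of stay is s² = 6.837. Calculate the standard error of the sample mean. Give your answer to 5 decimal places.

Under SRS without replacement, Var(ȳ) = (1 − f)·s²/n with f = n/N = 44/613 = 0.07177814.
Var(ȳ) = (1 − 0.07177814)·6.837/44 = 0.92822186·0.15538636 = 0.14423302.
SE(ȳ) = √(0.14423302) = 0.37978.

0.37978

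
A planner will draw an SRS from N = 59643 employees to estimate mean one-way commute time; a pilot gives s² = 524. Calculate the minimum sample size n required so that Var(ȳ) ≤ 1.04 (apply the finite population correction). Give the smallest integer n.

Without fpc, n₀ = s²/D = 524/1.04 = 503.8462.
With fpc, (1 − n/N)·s²/n ≤ D requires n ≥ n₀/(1 + n₀/N) = 503.8462/(1 + 503.8462/59643) = 499.6255.
Rounding up, n = 500.

500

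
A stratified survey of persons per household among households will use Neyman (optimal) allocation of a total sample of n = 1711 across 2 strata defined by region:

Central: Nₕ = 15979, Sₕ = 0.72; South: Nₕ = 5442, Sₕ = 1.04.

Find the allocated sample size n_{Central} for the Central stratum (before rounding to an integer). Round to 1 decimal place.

Neyman allocation: nₕ = n·NₕSₕ / Σⱼ NⱼSⱼ.
Σ NⱼSⱼ = 15979·0.72 + 5442·1.04 = 17164.56.
n_{Central} = 1711·15979·0.72 / 17164.56 = 1146.8.

1146.8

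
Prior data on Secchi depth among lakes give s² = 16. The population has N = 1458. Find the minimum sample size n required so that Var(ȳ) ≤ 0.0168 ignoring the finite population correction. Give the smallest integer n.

Without fpc, n₀ = s²/D = 16/0.0168 = 952.3810.
Rounding up, n = 953.

953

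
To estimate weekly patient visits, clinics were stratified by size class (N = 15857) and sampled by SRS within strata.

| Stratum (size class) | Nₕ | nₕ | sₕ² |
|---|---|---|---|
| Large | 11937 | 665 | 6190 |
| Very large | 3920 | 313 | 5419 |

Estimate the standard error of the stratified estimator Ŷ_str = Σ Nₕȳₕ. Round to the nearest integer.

38694

Var(Ŷ_str) = Σₕ Nₕ²(1 − fₕ)sₕ²/nₕ.
Large: 11937²·(1 − 665/11937)·6190/665 = 1.2524638 × 10^9.
Very large: 3920²·(1 − 313/3920)·5419/313 = 2.4479753 × 10^8.
Sum = 1.4972613 × 10^9.
SE = √(1.4972613 × 10^9) = 38694.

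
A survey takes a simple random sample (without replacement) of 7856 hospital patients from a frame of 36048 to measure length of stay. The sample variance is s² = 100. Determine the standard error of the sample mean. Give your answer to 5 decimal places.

Under SRS without replacement, Var(ȳ) = (1 − f)·s²/n with f = n/N = 7856/36048 = 0.21793165.
Var(ȳ) = (1 − 0.21793165)·100/7856 = 0.78206835·0.012729124 = 0.0099550452.
SE(ȳ) = √(0.0099550452) = 0.09977.

0.09977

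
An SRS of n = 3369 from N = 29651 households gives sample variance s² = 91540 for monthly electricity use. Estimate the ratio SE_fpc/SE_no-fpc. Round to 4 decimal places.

0.9415

f = n/N = 3369/29651 = 0.11362180.
SE_no-fpc = √(s²/n) = 5.2126066; SE_fpc = √((1−f)s²/n) = 4.9075472.
Ratio = √(1−f) = 0.94147661.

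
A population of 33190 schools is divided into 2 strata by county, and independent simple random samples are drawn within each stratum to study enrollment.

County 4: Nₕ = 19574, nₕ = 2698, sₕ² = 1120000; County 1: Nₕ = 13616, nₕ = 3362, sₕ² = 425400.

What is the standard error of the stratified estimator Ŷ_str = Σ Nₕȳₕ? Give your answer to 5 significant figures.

Var(Ŷ_str) = Σₕ Nₕ²(1 − fₕ)sₕ²/nₕ.
County 4: 19574²·(1 − 2698/19574)·1120000/2698 = 1.371277 × 10^11.
County 1: 13616²·(1 − 3362/13616)·425400/3362 = 1.7666179 × 10^10.
Sum = 1.5479388 × 10^11.
SE = √(1.5479388 × 10^11) = 393440.

393440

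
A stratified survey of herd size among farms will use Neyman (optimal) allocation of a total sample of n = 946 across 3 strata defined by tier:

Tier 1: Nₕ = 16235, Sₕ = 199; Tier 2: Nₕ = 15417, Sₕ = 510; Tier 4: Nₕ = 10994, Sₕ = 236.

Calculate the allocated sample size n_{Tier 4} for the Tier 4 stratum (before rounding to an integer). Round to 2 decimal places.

179.32

Neyman allocation: nₕ = n·NₕSₕ / Σⱼ NⱼSⱼ.
Σ NⱼSⱼ = 16235·199 + 15417·510 + 10994·236 = 1.3688019 × 10^7.
n_{Tier 4} = 946·10994·236 / (1.3688019 × 10^7) = 179.32.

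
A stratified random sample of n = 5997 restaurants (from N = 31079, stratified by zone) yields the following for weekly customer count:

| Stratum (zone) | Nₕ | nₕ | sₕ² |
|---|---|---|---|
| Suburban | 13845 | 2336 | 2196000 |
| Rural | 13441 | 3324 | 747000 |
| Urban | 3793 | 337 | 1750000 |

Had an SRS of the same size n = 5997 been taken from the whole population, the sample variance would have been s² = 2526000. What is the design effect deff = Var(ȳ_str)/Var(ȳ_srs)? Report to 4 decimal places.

0.7566

Var(ȳ_str) = Σ Wₕ²(1−fₕ)sₕ²/nₕ with Wₕ = Nₕ/31079:
  Suburban: (13845/31079)²·(1−2336/13845)·2196000/2336 = 155.08007
  Rural: (13441/31079)²·(1−3324/13441)·747000/3324 = 31.637987
  Urban: (3793/31079)²·(1−337/3793)·1750000/337 = 70.474281
  → Var(ȳ_str) = 257.19234.
Var(ȳ_srs) = (1 − 5997/31079)·2526000/5997 = 339.93386.
deff = 257.19234 / 339.93386 = 0.7566.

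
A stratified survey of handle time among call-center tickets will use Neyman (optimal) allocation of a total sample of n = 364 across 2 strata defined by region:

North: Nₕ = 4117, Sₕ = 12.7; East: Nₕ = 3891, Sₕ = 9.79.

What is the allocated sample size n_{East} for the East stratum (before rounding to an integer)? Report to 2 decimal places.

153.42

Neyman allocation: nₕ = n·NₕSₕ / Σⱼ NⱼSⱼ.
Σ NⱼSⱼ = 4117·12.7 + 3891·9.79 = 90378.79.
n_{East} = 364·3891·9.79 / 90378.79 = 153.42.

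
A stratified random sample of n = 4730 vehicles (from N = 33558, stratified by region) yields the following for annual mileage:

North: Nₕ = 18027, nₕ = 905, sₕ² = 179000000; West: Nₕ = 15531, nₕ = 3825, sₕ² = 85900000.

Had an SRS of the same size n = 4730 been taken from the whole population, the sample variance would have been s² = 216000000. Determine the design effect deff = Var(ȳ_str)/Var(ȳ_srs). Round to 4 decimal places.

1.4743

Var(ȳ_str) = Σ Wₕ²(1−fₕ)sₕ²/nₕ with Wₕ = Nₕ/33558:
  North: (18027/33558)²·(1−905/18027)·179000000/905 = 54211.355
  West: (15531/33558)²·(1−3825/15531)·85900000/3825 = 3625.5803
  → Var(ȳ_str) = 57836.935.
Var(ȳ_srs) = (1 − 4730/33558)·216000000/4730 = 39229.345.
deff = 57836.935 / 39229.345 = 1.4743.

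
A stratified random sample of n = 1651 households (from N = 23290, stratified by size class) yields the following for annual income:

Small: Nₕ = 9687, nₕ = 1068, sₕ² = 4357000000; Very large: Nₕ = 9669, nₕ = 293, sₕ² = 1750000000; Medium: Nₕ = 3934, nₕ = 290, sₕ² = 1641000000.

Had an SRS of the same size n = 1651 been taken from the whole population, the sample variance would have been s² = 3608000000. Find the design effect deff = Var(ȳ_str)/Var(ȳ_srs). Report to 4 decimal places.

0.8746

Var(ȳ_str) = Σ Wₕ²(1−fₕ)sₕ²/nₕ with Wₕ = Nₕ/23290:
  Small: (9687/23290)²·(1−1068/9687)·4357000000/1068 = 627947.75
  Very large: (9669/23290)²·(1−293/9669)·1750000000/293 = 998229.98
  Medium: (3934/23290)²·(1−290/3934)·1641000000/290 = 149549.28
  → Var(ȳ_str) = 1.775727 × 10^6.
Var(ȳ_srs) = (1 − 1651/23290)·3608000000/1651 = 2.0304259 × 10^6.
deff = (1.775727 × 10^6) / (2.0304259 × 10^6) = 0.8746.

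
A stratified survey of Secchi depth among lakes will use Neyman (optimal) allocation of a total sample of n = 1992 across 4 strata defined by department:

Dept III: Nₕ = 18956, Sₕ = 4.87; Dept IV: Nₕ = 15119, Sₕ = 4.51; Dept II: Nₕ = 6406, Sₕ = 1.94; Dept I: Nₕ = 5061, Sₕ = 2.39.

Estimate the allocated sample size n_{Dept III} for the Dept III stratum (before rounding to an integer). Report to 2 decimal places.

993.88

Neyman allocation: nₕ = n·NₕSₕ / Σⱼ NⱼSⱼ.
Σ NⱼSⱼ = 18956·4.87 + 15119·4.51 + 6406·1.94 + 5061·2.39 = 185025.84.
n_{Dept III} = 1992·18956·4.87 / 185025.84 = 993.88.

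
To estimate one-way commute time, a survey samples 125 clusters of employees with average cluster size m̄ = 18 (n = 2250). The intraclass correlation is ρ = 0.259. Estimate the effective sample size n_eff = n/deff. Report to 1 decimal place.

deff = 1 + (18 − 1)·0.259 = 1 + 4.403 = 5.403.
n_eff = 2250 / 5.403 = 416.4.

416.4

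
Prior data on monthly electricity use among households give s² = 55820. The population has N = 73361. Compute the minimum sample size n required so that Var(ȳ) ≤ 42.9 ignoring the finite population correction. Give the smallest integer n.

1302

Without fpc, n₀ = s²/D = 55820/42.9 = 1301.1655.
Rounding up, n = 1302.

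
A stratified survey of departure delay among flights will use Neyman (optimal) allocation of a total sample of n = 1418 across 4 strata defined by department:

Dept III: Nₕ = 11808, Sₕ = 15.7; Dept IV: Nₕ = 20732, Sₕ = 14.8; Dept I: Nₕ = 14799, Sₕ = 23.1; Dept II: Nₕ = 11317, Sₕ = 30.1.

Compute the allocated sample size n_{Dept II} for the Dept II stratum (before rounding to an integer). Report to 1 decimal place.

Neyman allocation: nₕ = n·NₕSₕ / Σⱼ NⱼSⱼ.
Σ NⱼSⱼ = 11808·15.7 + 20732·14.8 + 14799·23.1 + 11317·30.1 = 1.1747178 × 10^6.
n_{Dept II} = 1418·11317·30.1 / (1.1747178 × 10^6) = 411.2.

411.2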